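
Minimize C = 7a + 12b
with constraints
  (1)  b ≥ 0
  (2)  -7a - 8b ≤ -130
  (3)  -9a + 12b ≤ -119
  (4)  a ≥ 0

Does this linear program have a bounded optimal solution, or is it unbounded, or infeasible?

Feasible corners and C = 7a + 12b:
  (130/7, 0) → C = 130
  (628/39, 337/156) → C = 5407/39
The feasible region has finitely many vertices and no improving ray; the minimum is 130 at (130/7, 0).

bounded optimum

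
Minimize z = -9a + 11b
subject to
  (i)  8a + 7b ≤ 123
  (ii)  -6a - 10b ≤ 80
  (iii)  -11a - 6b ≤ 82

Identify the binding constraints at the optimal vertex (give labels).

(i) and (ii)

Corner points and z = -9a + 11b:
  (895/19, -689/19) → z = -15634/19
  (-1312/29, 2009/29) → z = 33907/29
  (-170/37, -194/37) → z = -604/37

The minimum is at (895/19, -689/19). Substituting into each constraint, equality holds for (i) and (ii); the remaining constraints have slack.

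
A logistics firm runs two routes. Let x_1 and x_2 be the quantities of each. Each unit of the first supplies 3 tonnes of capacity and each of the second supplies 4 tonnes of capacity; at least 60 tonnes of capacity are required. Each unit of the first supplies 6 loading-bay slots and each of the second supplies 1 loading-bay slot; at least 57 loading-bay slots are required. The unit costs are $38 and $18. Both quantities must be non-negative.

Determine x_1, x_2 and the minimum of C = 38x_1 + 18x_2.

x_1 = 8, x_2 = 9, minimum C = 466

Corner points and C = 38x_1 + 18x_2:
  (0, 57) → C = 1026
  (20, 0) → C = 760
  (8, 9) → C = 466
The feasible region is unbounded (it extends along (0, 1), (1, 0)), but C strictly increases along every unbounded feasible direction, so there is no improving ray and the minimum is attained at a vertex.

The binding constraints are 3x_1 + 4x_2 = 60 and 6x_1 + x_2 = 57.
Solving simultaneously gives x_1 = 8, x_2 = 9.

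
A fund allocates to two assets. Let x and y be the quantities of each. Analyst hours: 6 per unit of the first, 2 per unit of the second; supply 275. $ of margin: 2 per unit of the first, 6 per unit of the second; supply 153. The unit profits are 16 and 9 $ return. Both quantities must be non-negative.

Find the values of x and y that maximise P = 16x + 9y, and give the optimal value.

Corner points and P = 16x + 9y:
  (0, 0) → P = 0
  (0, 51/2) → P = 459/2
  (275/6, 0) → P = 2200/3
  (42, 23/2) → P = 1551/2

The optimum lies where 6x + 2y = 275 and 2x + 6y = 153.
Solving simultaneously gives x = 42, y = 23/2.

x = 42, y = 23/2, maximum P = 1551/2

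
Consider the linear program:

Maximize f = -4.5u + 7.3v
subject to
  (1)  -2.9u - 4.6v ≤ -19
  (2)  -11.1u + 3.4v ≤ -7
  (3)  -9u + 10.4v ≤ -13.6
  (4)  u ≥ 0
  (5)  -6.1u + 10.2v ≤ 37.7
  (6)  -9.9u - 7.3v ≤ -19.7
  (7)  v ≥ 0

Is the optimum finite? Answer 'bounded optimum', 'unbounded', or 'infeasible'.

Corner points and f = -4.5u + 7.3v:
  (6504/1789, 3289/1789) → f = -52583/17890
  (190/29, 0) → f = -855/29
  (13270/709, 21113/1418) → f = 346949/14180
The feasible region has finitely many vertices and no improving ray; the maximum is 346949/14180 at (13270/709, 21113/1418).

bounded optimum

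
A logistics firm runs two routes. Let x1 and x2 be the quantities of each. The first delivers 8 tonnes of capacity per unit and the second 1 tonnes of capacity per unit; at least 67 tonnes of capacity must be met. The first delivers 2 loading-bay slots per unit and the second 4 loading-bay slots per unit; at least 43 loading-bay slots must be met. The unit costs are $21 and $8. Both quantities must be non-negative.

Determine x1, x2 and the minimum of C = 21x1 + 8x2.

x1 = 15/2, x2 = 7, minimum C = 427/2

Extreme points and C = 21x1 + 8x2:
  (0, 67) → C = 536
  (43/2, 0) → C = 903/2
  (15/2, 7) → C = 427/2
The feasible region is unbounded (it extends along (0, 1), (1, 0)), but C strictly increases along every unbounded feasible direction, so there is no improving ray and the minimum is attained at a vertex.

The binding constraints are 8x1 + x2 = 67 and 2x1 + 4x2 = 43.
Solving simultaneously gives x1 = 15/2, x2 = 7.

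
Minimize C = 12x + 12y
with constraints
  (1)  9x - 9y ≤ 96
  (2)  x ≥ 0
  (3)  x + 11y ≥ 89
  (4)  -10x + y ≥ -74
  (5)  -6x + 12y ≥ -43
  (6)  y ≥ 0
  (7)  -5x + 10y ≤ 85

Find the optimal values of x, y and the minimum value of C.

Extreme points and C = 12x + 12y:
  (0, 89/11) → C = 1068/11
  (0, 17/2) → C = 102
  (301/37, 272/37) → C = 6876/37
  (165/19, 244/19) → C = 4908/19

The optimum lies where x = 0 and x + 11y = 89.
Solving simultaneously gives x = 0, y = 89/11.

x = 0, y = 89/11, minimum C = 1068/11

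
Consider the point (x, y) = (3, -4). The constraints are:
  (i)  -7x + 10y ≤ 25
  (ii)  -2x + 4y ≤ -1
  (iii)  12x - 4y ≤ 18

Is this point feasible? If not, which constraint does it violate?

not feasible — violates (iii)

Constraint (iii): 12x - 4y = 52, which is not ≤ 18. All other constraints are satisfied.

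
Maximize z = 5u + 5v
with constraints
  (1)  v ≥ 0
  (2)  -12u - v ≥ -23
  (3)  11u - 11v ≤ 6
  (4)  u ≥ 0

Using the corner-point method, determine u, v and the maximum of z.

u = 0, v = 23, maximum z = 115

Vertices and z = 5u + 5v:
  (6/11, 0) → z = 30/11
  (0, 0) → z = 0
  (259/143, 181/143) → z = 200/13
  (0, 23) → z = 115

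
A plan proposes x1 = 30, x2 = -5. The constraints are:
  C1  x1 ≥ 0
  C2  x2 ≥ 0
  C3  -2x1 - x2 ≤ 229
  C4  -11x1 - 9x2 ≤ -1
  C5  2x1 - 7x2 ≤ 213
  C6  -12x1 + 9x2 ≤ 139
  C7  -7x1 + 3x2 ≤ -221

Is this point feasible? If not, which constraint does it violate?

not feasible — violates C2

Constraint C2: x2 = -5, which is not ≥ 0. All other constraints are satisfied.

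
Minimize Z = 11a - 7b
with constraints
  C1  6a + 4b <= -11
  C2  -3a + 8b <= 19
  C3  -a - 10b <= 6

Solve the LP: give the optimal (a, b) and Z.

a = -119/19, b = 1/38, minimum Z = -2625/38

Feasible corners and Z = 11a - 7b:
  (-41/15, 27/20) → Z = -2371/60
  (-43/28, -25/56) → Z = -771/56
  (-119/19, 1/38) → Z = -2625/38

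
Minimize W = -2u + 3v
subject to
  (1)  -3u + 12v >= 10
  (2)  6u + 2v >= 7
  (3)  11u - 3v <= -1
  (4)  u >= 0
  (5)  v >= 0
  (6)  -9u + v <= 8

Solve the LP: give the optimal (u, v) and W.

Feasible corners and W = -2u + 3v:
  (19/40, 83/40) → W = 211/40
  (0, 7/2) → W = 21/2
  (0, 8) → W = 24
The feasible region is unbounded (it extends along (1, 9), (3, 11)), but W strictly increases along every unbounded feasible direction, so there is no improving ray and the minimum is attained at a vertex.

u = 19/40, v = 83/40, minimum W = 211/40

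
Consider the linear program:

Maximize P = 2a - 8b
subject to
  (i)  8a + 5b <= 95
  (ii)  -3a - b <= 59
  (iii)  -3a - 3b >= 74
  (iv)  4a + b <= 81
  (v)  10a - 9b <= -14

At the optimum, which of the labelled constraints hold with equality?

Extreme points and P = 2a - 8b:
  (-103/6, -15/2) → P = 77/3
  (-545/37, -548/37) → P = 3294/37
  (-236/19, -698/57) → P = 4168/57

The maximum is at (-545/37, -548/37). Substituting into each constraint, equality holds for (ii) and (v); the remaining constraints have slack.

(ii) and (v)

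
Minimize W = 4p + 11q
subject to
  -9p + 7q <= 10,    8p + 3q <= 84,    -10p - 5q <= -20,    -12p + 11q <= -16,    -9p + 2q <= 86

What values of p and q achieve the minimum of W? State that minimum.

p = 36, q = -68, minimum W = -604

Extreme points and W = 4p + 11q:
  (36, -68) → W = -604
  (243/31, 220/31) → W = 3392/31
  (30/17, 8/17) → W = 208/17

The optimum lies where 8p + 3q = 84 and -10p - 5q = -20.
Solving simultaneously gives p = 36, q = -68.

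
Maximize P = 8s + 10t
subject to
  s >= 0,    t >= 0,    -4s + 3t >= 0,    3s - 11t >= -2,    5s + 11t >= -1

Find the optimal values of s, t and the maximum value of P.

s = 6/35, t = 8/35, maximum P = 128/35

Feasible corners and P = 8s + 10t:
  (0, 0) → P = 0
  (0, 2/11) → P = 20/11
  (6/35, 8/35) → P = 128/35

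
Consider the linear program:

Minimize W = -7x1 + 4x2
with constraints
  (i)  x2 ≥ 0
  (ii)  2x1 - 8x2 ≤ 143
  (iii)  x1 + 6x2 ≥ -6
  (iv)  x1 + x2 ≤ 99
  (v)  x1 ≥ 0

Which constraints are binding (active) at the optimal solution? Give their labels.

(ii) and (iv)

Corner points and W = -7x1 + 4x2:
  (143/2, 0) → W = -1001/2
  (0, 0) → W = 0
  (187/2, 11/2) → W = -1265/2
  (0, 99) → W = 396

The minimum is at (187/2, 11/2). Substituting into each constraint, equality holds for (ii) and (iv); the remaining constraints have slack.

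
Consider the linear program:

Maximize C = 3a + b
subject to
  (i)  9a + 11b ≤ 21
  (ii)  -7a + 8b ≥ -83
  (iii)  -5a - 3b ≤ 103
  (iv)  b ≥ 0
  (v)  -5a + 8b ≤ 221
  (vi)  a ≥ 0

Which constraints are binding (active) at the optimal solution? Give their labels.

(i) and (iv)

Feasible corners and C = 3a + b:
  (7/3, 0) → C = 7
  (0, 21/11) → C = 21/11
  (0, 0) → C = 0

The maximum is at (7/3, 0). Substituting into each constraint, equality holds for (i) and (iv); the remaining constraints have slack.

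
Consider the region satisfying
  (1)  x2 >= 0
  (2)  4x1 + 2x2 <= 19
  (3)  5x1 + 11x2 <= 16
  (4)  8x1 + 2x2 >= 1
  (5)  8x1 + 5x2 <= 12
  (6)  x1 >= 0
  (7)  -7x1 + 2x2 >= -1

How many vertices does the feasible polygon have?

5

The feasible vertices (each the meet of two boundaries and inside every other half-plane) are:
  (1/8, 0)
  (1/7, 0)
  (0, 16/11)
  (43/87, 107/87)
  (0, 1/2)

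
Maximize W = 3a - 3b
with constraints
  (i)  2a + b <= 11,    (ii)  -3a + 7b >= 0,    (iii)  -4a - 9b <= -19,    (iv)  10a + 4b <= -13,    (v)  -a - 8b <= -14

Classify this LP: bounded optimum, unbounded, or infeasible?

Feasible corners and W = 3a - 3b:
  (-57/2, 68) → W = -579/2
  (-193/74, 121/37) → W = -1305/74
The feasible region has finitely many vertices and no improving ray; the maximum is -1305/74 at (-193/74, 121/37).

bounded optimum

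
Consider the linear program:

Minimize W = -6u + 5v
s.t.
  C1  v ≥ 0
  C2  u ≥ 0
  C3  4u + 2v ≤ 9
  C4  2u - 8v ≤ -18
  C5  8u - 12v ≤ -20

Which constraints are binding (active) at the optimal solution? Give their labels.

C3 and C4

Corner points and W = -6u + 5v:
  (0, 9/2) → W = 45/2
  (0, 9/4) → W = 45/4
  (1, 5/2) → W = 13/2

The minimum is at (1, 5/2). Substituting into each constraint, equality holds for C3 and C4; the remaining constraints have slack.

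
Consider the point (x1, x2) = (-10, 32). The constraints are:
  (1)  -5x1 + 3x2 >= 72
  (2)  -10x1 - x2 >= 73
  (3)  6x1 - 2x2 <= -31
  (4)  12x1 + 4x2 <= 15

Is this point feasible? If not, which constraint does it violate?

not feasible — violates (2)

Constraint (2): -10x1 - x2 = 68, which is not ≥ 73. All other constraints are satisfied.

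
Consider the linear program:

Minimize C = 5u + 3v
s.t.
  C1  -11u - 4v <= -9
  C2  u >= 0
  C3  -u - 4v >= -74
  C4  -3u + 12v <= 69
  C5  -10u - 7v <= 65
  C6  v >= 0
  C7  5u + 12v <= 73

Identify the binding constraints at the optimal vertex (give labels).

C1 and C6

Vertices and C = 5u + 3v:
  (0, 9/4) → C = 27/4
  (9/11, 0) → C = 45/11
  (0, 23/4) → C = 69/4
  (1/2, 47/8) → C = 161/8
  (73/5, 0) → C = 73

The minimum is at (9/11, 0). Substituting into each constraint, equality holds for C1 and C6; the remaining constraints have slack.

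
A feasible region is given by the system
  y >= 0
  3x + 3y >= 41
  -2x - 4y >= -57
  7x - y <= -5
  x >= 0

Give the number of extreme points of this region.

The feasible vertices (each the meet of two boundaries and inside every other half-plane) are:
  (13/12, 151/12)
  (0, 41/3)
  (37/30, 409/30)
  (0, 57/4)

4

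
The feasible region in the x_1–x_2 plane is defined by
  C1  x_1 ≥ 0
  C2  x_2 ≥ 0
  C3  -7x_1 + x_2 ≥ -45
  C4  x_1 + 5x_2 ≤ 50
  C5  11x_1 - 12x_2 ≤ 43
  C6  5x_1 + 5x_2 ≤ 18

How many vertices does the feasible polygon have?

The feasible vertices (each the meet of two boundaries and inside every other half-plane) are:
  (0, 0)
  (0, 18/5)
  (18/5, 0)

3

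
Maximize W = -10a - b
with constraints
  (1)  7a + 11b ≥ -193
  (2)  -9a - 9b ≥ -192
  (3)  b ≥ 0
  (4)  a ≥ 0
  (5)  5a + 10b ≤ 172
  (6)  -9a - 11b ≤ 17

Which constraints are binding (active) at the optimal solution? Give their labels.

(3) and (4)

Feasible corners and W = -10a - b:
  (64/3, 0) → W = -640/3
  (124/15, 196/15) → W = -1436/15
  (0, 0) → W = 0
  (0, 86/5) → W = -86/5

The maximum is at (0, 0). Substituting into each constraint, equality holds for (3) and (4); the remaining constraints have slack.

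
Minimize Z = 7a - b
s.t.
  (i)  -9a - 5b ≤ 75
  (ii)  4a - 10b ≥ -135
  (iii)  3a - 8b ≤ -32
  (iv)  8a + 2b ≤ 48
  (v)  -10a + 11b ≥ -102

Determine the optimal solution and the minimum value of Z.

Vertices and Z = 7a - b:
  (-285/22, 183/22) → Z = -99
  (-760/87, 21/29) → Z = -5383/87
  (105/44, 159/11) → Z = 9/4
  (32/7, 40/7) → Z = 184/7

At the optimal vertex, -9a - 5b = 75 and 4a - 10b = -135.
Solving simultaneously gives a = -285/22, b = 183/22.

a = -285/22, b = 183/22, minimum Z = -99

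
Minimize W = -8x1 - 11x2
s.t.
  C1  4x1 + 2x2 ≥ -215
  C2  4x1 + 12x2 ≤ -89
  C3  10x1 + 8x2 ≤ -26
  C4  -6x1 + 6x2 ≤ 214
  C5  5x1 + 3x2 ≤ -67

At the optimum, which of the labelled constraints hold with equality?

C2 and C5

Extreme points and W = -8x1 - 11x2:
  (-859/18, -217/18) → W = 9259/18
  (-517/16, 161/48) → W = 10637/48
  (-179/16, -59/16) → W = 2081/16
The feasible region is unbounded (it extends along (3, -5), (1, -2)), but W strictly increases along every unbounded feasible direction, so there is no improving ray and the minimum is attained at a vertex.

The minimum is at (-179/16, -59/16). Substituting into each constraint, equality holds for C2 and C5; the remaining constraints have slack.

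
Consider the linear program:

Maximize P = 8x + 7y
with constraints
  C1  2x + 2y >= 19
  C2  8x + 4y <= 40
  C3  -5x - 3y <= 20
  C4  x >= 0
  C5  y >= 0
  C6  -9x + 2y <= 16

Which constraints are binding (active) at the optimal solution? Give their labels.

Corner points and P = 8x + 7y:
  (1/2, 9) → P = 67
  (3/11, 203/22) → P = 1469/22
  (4/13, 122/13) → P = 886/13

The maximum is at (4/13, 122/13). Substituting into each constraint, equality holds for C2 and C6; the remaining constraints have slack.

C2 and C6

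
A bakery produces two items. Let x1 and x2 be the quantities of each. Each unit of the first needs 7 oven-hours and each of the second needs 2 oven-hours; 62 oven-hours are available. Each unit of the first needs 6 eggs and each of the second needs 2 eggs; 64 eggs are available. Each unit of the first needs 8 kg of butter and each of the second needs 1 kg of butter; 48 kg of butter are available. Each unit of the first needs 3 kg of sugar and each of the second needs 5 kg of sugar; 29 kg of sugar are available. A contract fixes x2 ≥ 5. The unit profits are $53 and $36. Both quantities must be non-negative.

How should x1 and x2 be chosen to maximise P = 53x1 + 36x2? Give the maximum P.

x1 = 4/3, x2 = 5, maximum P = 752/3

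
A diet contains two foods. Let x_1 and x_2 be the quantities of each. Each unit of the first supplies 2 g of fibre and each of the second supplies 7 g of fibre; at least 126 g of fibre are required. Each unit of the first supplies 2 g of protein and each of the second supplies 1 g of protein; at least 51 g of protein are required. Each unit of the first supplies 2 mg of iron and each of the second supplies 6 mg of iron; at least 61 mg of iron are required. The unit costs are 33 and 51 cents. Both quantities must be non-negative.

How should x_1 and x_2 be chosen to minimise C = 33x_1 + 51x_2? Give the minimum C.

Corner points and C = 33x_1 + 51x_2:
  (0, 51) → C = 2601
  (63, 0) → C = 2079
  (77/4, 25/2) → C = 5091/4
The feasible region is unbounded (it extends along (0, 1), (1, 0)), but C strictly increases along every unbounded feasible direction, so there is no improving ray and the minimum is attained at a vertex.

The optimum lies where 2x_1 + 7x_2 = 126 and 2x_1 + x_2 = 51.
Solving simultaneously gives x_1 = 77/4, x_2 = 25/2.

x_1 = 77/4, x_2 = 25/2, minimum C = 5091/4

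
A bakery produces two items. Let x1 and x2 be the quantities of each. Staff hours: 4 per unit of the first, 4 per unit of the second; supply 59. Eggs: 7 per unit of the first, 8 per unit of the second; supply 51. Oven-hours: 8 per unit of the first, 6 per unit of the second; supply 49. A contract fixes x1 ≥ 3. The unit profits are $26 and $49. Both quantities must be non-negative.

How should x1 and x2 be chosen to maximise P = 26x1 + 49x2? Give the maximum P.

x1 = 3, x2 = 15/4, maximum P = 1047/4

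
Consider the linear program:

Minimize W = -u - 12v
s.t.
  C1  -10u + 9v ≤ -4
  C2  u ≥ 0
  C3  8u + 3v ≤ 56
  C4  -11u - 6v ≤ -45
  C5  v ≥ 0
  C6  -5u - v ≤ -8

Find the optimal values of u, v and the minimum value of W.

The binding constraints are -10u + 9v = -4 and 8u + 3v = 56.
Solving simultaneously gives u = 86/17, v = 88/17.

u = 86/17, v = 88/17, minimum W = -1142/17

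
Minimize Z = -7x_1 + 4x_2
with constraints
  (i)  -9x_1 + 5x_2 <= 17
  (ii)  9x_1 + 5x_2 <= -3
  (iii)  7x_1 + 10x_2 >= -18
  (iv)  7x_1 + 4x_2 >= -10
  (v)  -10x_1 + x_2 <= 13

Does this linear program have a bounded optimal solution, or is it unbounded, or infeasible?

bounded optimum

Corner points and Z = -7x_1 + 4x_2:
  (-10/9, 7/5) → Z = 602/45
  (-48/41, 53/41) → Z = 548/41
  (12/11, -141/55) → Z = -984/55
  (-2/3, -4/3) → Z = -2/3
  (-62/47, -9/47) → Z = 398/47
The feasible region has finitely many vertices and no improving ray; the minimum is -984/55 at (12/11, -141/55).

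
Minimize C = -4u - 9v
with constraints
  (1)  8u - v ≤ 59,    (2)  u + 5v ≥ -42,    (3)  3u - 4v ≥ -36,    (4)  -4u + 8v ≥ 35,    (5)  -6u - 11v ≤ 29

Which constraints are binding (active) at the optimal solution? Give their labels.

Vertices and C = -4u - 9v:
  (272/29, 465/29) → C = -5273/29
  (169/20, 43/5) → C = -556/5
  (-512/57, 43/19) → C = 887/57
  (-617/92, 47/46) → C = 811/46

The minimum is at (272/29, 465/29). Substituting into each constraint, equality holds for (1) and (3); the remaining constraints have slack.

(1) and (3)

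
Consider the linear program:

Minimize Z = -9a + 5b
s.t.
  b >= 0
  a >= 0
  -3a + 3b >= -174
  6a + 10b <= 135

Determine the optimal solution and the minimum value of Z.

a = 45/2, b = 0, minimum Z = -405/2

Feasible corners and Z = -9a + 5b:
  (0, 0) → Z = 0
  (45/2, 0) → Z = -405/2
  (0, 27/2) → Z = 135/2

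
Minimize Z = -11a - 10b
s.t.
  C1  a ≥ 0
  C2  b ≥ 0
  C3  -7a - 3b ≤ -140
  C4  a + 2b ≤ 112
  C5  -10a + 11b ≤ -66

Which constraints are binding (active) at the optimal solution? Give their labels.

C2 and C4

Vertices and Z = -11a - 10b:
  (20, 0) → Z = -220
  (112, 0) → Z = -1232
  (1738/107, 938/107) → Z = -28498/107
  (44, 34) → Z = -824

The minimum is at (112, 0). Substituting into each constraint, equality holds for C2 and C4; the remaining constraints have slack.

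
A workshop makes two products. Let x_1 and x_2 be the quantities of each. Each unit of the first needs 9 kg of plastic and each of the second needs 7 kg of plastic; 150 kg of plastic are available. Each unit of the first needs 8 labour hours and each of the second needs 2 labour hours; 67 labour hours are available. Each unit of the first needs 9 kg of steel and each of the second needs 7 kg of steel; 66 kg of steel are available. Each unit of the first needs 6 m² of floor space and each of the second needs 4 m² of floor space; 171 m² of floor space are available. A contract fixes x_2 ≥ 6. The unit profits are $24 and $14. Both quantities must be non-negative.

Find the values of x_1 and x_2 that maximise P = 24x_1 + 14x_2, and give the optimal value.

x_1 = 8/3, x_2 = 6, maximum P = 148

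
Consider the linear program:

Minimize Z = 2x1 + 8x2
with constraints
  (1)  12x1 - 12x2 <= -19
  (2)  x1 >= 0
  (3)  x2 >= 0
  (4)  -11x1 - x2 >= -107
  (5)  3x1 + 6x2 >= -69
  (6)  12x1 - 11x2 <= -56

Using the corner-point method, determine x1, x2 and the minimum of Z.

The binding constraints are x1 = 0 and 12x1 - 11x2 = -56.
Solving simultaneously gives x1 = 0, x2 = 56/11.

x1 = 0, x2 = 56/11, minimum Z = 448/11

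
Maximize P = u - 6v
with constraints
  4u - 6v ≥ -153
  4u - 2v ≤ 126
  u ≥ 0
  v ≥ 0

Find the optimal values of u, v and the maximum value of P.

u = 63/2, v = 0, maximum P = 63/2

Feasible corners and P = u - 6v:
  (531/8, 279/4) → P = -2817/8
  (0, 51/2) → P = -153
  (63/2, 0) → P = 63/2
  (0, 0) → P = 0

At the optimal vertex, 4u - 2v = 126 and v = 0.
Solving simultaneously gives u = 63/2, v = 0.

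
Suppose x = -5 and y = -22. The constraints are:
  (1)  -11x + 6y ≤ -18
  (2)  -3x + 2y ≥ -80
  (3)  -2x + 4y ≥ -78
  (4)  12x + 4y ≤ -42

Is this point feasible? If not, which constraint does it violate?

(1): -77 ≤ -18 ✓
(2): -29 ≥ -80 ✓
(3): -78 ≥ -78 ✓
(4): -148 ≤ -42 ✓

feasible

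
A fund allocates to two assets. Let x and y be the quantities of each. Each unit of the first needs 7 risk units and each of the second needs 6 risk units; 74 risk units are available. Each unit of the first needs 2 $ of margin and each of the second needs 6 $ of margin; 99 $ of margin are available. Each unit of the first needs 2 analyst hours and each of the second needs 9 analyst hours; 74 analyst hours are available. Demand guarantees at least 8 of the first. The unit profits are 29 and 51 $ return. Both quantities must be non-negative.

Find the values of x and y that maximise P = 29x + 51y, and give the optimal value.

x = 8, y = 3, maximum P = 385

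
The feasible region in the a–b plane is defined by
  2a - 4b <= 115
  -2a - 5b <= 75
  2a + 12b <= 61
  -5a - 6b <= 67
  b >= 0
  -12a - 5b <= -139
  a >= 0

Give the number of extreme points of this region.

3

Intersecting each pair of boundary lines and keeping only the points that satisfy every inequality leaves:
  (61/2, 0)
  (1363/134, 227/67)
  (139/12, 0)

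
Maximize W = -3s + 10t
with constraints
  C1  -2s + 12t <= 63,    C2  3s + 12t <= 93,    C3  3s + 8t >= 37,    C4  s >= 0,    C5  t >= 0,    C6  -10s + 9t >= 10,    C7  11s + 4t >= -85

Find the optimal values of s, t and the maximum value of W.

s = 0, t = 21/4, maximum W = 105/2

Feasible corners and W = -3s + 10t:
  (0, 21/4) → W = 105/2
  (149/34, 305/51) → W = 4759/102
  (0, 37/8) → W = 185/4
  (253/107, 400/107) → W = 3241/107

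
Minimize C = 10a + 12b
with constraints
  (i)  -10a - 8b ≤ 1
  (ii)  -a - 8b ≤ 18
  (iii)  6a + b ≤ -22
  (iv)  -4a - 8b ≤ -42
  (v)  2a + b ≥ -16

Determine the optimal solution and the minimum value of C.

Extreme points and C = 10a + 12b:
  (-43/6, 53/6) → C = 103/3
  (-127/6, 79/3) → C = 313/3
  (-109/22, 85/11) → C = 475/11
The feasible region is unbounded (it extends along (-1, 6), (-1, 2)), but C strictly increases along every unbounded feasible direction, so there is no improving ray and the minimum is attained at a vertex.

At the optimal vertex, -10a - 8b = 1 and -4a - 8b = -42.
Solving simultaneously gives a = -43/6, b = 53/6.

a = -43/6, b = 53/6, minimum C = 103/3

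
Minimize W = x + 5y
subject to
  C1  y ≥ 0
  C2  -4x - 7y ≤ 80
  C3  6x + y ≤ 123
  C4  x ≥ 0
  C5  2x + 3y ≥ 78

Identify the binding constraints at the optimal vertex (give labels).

Extreme points and W = x + 5y:
  (0, 123) → W = 615
  (291/16, 111/8) → W = 1401/16
  (0, 26) → W = 130

The minimum is at (291/16, 111/8). Substituting into each constraint, equality holds for C3 and C5; the remaining constraints have slack.

C3 and C5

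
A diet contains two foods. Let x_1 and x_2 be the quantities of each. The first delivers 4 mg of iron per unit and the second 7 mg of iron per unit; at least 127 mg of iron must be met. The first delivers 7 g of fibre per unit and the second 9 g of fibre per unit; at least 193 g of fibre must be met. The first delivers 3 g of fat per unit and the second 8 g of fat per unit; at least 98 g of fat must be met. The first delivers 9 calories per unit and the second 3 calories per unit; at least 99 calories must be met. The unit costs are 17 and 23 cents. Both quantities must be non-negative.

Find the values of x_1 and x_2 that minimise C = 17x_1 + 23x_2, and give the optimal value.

x_1 = 16, x_2 = 9, minimum C = 479

The feasible region is unbounded (it extends along (0, 1), (1, 0)), but C strictly increases along every unbounded feasible direction, so there is no improving ray and the minimum is attained at a vertex.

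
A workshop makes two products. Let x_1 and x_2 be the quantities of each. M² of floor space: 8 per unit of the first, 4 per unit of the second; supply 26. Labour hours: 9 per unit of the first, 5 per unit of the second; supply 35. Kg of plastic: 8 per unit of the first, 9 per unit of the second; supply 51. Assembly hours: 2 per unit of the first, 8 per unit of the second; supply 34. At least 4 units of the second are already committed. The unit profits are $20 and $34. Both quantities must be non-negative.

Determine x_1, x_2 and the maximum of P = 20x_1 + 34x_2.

Corner points and P = 20x_1 + 34x_2:
  (0, 17/4) → P = 289/2
  (0, 4) → P = 136
  (1, 4) → P = 156

The optimum lies where 2x_1 + 8x_2 = 34 and x_2 = 4.
Solving simultaneously gives x_1 = 1, x_2 = 4.

x_1 = 1, x_2 = 4, maximum P = 156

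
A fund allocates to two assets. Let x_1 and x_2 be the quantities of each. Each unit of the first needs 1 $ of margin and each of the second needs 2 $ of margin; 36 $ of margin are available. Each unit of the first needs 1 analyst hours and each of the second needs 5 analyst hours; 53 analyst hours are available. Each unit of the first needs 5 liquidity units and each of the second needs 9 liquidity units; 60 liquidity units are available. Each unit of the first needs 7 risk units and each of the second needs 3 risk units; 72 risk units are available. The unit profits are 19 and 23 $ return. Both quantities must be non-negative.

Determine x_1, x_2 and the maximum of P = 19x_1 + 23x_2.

Vertices and P = 19x_1 + 23x_2:
  (0, 0) → P = 0
  (0, 20/3) → P = 460/3
  (72/7, 0) → P = 1368/7
  (39/4, 5/4) → P = 214

The binding constraints are 5x_1 + 9x_2 = 60 and 7x_1 + 3x_2 = 72.
Solving simultaneously gives x_1 = 39/4, x_2 = 5/4.

x_1 = 39/4, x_2 = 5/4, maximum P = 214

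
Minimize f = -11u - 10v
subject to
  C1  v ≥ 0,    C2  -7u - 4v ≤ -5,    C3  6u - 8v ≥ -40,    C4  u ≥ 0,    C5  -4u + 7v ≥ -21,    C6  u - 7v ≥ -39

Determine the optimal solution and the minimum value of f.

Corner points and f = -11u - 10v:
  (5/7, 0) → f = -55/7
  (21/4, 0) → f = -231/4
  (0, 5/4) → f = -25/2
  (0, 5) → f = -50
  (16/17, 97/17) → f = -1146/17
  (20, 59/7) → f = -2130/7

The binding constraints are -4u + 7v = -21 and u - 7v = -39.
Solving simultaneously gives u = 20, v = 59/7.

u = 20, v = 59/7, minimum f = -2130/7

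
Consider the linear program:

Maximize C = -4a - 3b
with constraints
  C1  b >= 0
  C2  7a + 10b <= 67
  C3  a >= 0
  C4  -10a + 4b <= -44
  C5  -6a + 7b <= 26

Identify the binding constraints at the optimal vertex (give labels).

Corner points and C = -4a - 3b:
  (67/7, 0) → C = -268/7
  (22/5, 0) → C = -88/5
  (177/32, 181/64) → C = -1959/64

The maximum is at (22/5, 0). Substituting into each constraint, equality holds for C1 and C4; the remaining constraints have slack.

C1 and C4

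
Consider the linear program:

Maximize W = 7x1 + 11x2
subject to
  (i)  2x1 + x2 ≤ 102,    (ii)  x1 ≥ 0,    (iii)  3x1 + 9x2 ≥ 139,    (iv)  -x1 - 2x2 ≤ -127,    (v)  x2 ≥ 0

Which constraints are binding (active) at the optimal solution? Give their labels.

(i) and (ii)

Feasible corners and W = 7x1 + 11x2:
  (0, 102) → W = 1122
  (77/3, 152/3) → W = 737
  (0, 127/2) → W = 1397/2

The maximum is at (0, 102). Substituting into each constraint, equality holds for (i) and (ii); the remaining constraints have slack.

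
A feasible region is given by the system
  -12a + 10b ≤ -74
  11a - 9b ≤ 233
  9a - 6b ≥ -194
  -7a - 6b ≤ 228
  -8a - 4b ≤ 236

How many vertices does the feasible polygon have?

Of the 10 pairwise boundary intersections, those satisfying every inequality are:
  (832, 991)
  (-918/71, -1627/71)
  (-218/43, -4139/129)

3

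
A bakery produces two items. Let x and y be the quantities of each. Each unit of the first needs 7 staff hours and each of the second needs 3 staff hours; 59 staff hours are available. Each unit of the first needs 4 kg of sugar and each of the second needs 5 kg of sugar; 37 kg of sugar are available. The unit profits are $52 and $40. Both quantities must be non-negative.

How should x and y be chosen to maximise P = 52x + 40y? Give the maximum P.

Extreme points and P = 52x + 40y:
  (0, 0) → P = 0
  (0, 37/5) → P = 296
  (59/7, 0) → P = 3068/7
  (8, 1) → P = 456

The optimum lies where 7x + 3y = 59 and 4x + 5y = 37.
Solving simultaneously gives x = 8, y = 1.

x = 8, y = 1, maximum P = 456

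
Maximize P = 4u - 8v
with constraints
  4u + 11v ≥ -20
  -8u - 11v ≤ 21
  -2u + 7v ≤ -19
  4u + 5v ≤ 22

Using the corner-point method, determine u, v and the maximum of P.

u = 57/4, v = -7, maximum P = 113

Extreme points and P = 4u - 8v:
  (69/50, -58/25) → P = 602/25
  (57/4, -7) → P = 113
  (249/38, -16/19) → P = 626/19

The optimum lies where 4u + 11v = -20 and 4u + 5v = 22.
Solving simultaneously gives u = 57/4, v = -7.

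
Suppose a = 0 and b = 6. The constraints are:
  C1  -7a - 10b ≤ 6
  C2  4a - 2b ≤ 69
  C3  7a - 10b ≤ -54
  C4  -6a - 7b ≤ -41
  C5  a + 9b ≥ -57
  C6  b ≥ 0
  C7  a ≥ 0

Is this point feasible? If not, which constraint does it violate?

C1: -60 ≤ 6 ✓
C2: -12 ≤ 69 ✓
C3: -60 ≤ -54 ✓
C4: -42 ≤ -41 ✓
C5: 54 ≥ -57 ✓
C6: 6 ≥ 0 ✓
C7: 0 ≥ 0 ✓

feasible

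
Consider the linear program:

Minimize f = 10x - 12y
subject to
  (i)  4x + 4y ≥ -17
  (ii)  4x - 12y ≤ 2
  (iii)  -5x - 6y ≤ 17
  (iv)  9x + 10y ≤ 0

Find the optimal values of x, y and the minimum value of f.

Feasible corners and f = 10x - 12y:
  (-17/2, 17/4) → f = -136
  (-85/2, 153/4) → f = -884
  (-16/7, -13/14) → f = -82/7
  (5/37, -9/74) → f = 104/37

x = -85/2, y = 153/4, minimum f = -884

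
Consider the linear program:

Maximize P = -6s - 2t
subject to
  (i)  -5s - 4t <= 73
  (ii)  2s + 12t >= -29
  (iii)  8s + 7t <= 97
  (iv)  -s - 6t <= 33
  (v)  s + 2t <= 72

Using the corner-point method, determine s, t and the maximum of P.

s = -217/3, t = 433/6, maximum P = 869/3

Corner points and P = -6s - 2t:
  (-190/13, 1/52) → P = 2279/26
  (-217/3, 433/6) → P = 869/3
  (1367/82, -213/41) → P = -3675/41
  (-310/9, 479/9) → P = 902/9

The binding constraints are -5s - 4t = 73 and s + 2t = 72.
Solving simultaneously gives s = -217/3, t = 433/6.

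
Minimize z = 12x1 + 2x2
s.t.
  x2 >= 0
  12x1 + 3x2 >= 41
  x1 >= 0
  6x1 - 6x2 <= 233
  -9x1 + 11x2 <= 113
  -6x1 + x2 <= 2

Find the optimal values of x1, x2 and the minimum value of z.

Feasible corners and z = 12x1 + 2x2:
  (41/12, 0) → z = 41
  (233/6, 0) → z = 466
  (7/6, 9) → z = 32
  (3241/12, 925/4) → z = 7407/2
  (91/57, 220/19) → z = 804/19

x1 = 7/6, x2 = 9, minimum z = 32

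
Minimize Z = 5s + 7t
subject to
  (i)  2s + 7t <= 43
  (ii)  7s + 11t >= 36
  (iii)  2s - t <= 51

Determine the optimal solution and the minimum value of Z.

Extreme points and Z = 5s + 7t:
  (-221/27, 229/27) → Z = 166/9
  (25, -1) → Z = 118
  (597/29, -285/29) → Z = 990/29

The binding constraints are 2s + 7t = 43 and 7s + 11t = 36.
Solving simultaneously gives s = -221/27, t = 229/27.

s = -221/27, t = 229/27, minimum Z = 166/9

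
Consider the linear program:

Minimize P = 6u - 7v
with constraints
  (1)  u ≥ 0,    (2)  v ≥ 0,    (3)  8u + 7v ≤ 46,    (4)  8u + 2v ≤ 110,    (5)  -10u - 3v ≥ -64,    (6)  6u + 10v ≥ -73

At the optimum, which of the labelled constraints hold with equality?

(1) and (3)

Vertices and P = 6u - 7v:
  (0, 0) → P = 0
  (0, 46/7) → P = -46
  (23/4, 0) → P = 69/2

The minimum is at (0, 46/7). Substituting into each constraint, equality holds for (1) and (3); the remaining constraints have slack.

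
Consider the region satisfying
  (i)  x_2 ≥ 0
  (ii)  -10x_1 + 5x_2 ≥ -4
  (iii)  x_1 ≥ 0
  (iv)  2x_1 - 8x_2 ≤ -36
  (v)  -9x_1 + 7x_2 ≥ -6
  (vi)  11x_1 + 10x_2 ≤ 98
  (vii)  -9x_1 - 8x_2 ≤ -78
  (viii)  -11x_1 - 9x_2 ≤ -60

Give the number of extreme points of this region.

4

Of the 28 pairwise boundary intersections, those satisfying every inequality are:
  (106/31, 936/155)
  (422/125, 744/125)
  (0, 49/5)
  (0, 39/4)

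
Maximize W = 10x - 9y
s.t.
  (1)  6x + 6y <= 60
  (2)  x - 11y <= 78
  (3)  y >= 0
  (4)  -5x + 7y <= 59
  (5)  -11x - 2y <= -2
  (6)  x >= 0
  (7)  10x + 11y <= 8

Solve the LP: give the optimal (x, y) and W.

The binding constraints are y = 0 and 10x + 11y = 8.
Solving simultaneously gives x = 4/5, y = 0.

x = 4/5, y = 0, maximum W = 8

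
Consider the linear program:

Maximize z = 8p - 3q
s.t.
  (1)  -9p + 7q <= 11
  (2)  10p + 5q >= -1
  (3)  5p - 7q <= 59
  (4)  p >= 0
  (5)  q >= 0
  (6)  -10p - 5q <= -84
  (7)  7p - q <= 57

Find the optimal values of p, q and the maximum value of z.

Feasible corners and z = 8p - 3q:
  (533/115, 866/115) → z = 1666/115
  (41/4, 59/4) → z = 151/4
  (41/5, 2/5) → z = 322/5

At the optimal vertex, -10p - 5q = -84 and 7p - q = 57.
Solving simultaneously gives p = 41/5, q = 2/5.

p = 41/5, q = 2/5, maximum z = 322/5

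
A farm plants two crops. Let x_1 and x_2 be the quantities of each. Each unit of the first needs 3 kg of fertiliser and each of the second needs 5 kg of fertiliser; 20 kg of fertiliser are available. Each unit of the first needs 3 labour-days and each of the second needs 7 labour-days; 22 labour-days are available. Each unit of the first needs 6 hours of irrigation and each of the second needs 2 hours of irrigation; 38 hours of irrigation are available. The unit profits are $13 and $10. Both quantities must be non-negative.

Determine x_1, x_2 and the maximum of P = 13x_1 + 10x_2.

Extreme points and P = 13x_1 + 10x_2:
  (0, 0) → P = 0
  (0, 22/7) → P = 220/7
  (19/3, 0) → P = 247/3
  (5, 1) → P = 75
  (25/4, 1/4) → P = 335/4

At the optimal vertex, 3x_1 + 5x_2 = 20 and 6x_1 + 2x_2 = 38.
Solving simultaneously gives x_1 = 25/4, x_2 = 1/4.

x_1 = 25/4, x_2 = 1/4, maximum P = 335/4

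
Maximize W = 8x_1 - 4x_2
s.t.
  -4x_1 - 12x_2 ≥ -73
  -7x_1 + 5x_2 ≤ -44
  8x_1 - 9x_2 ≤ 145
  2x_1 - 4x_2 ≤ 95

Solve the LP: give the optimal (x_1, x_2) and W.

x_1 = 799/44, x_2 = 1/33, maximum W = 4790/33

Corner points and W = 8x_1 - 4x_2:
  (893/104, 335/104) → W = 1451/26
  (799/44, 1/33) → W = 4790/33
  (-329/23, -663/23) → W = 20/23

The optimum lies where -4x_1 - 12x_2 = -73 and 8x_1 - 9x_2 = 145.
Solving simultaneously gives x_1 = 799/44, x_2 = 1/33.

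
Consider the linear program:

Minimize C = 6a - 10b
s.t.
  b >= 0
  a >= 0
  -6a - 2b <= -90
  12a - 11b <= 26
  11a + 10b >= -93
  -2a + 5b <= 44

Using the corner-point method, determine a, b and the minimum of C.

a = 181/17, b = 222/17, minimum C = -1134/17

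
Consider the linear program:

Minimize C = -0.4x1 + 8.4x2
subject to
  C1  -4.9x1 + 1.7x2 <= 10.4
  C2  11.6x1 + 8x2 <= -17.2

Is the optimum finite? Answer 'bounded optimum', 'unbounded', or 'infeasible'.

unbounded

From the feasible point (-937/491, 303/491), moving in the direction (8, -11.6) keeps every constraint satisfied while C decreases without bound.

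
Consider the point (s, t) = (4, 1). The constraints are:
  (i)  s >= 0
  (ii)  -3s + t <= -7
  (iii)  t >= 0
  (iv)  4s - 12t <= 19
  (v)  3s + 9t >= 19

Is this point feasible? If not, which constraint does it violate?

feasible

(i): 4 ≥ 0 ✓
(ii): -11 ≤ -7 ✓
(iii): 1 ≥ 0 ✓
(iv): 4 ≤ 19 ✓
(v): 21 ≥ 19 ✓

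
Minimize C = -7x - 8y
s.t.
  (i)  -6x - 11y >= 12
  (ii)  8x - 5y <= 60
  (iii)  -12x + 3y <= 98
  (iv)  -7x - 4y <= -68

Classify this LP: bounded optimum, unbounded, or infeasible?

The boundaries -6x - 11y = 12 and 8x - 5y = 60 meet at (300/59, -228/59), but that point violates -7x - 4y ≤ -68. Every candidate vertex is excluded by some other constraint, so the feasible region is empty.

infeasible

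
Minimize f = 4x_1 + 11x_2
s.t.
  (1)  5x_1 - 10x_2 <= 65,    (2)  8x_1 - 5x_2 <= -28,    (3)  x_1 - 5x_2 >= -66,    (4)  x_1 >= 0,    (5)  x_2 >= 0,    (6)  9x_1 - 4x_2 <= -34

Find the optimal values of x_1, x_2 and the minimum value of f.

x_1 = 0, x_2 = 17/2, minimum f = 187/2

Corner points and f = 4x_1 + 11x_2:
  (0, 66/5) → f = 726/5
  (94/41, 560/41) → f = 6536/41
  (0, 17/2) → f = 187/2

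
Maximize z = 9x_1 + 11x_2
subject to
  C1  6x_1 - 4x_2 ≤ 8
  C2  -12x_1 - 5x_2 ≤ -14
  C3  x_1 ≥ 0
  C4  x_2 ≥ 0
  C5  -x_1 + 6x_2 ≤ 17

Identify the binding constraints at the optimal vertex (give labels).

Feasible corners and z = 9x_1 + 11x_2:
  (4/3, 0) → z = 12
  (29/8, 55/16) → z = 1127/16
  (0, 14/5) → z = 154/5
  (7/6, 0) → z = 21/2
  (0, 17/6) → z = 187/6

The maximum is at (29/8, 55/16). Substituting into each constraint, equality holds for C1 and C5; the remaining constraints have slack.

C1 and C5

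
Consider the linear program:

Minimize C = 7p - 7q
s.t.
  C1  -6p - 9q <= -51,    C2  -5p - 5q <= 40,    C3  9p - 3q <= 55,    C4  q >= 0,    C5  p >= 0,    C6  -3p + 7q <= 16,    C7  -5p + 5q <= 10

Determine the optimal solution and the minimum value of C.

p = 71/23, q = 83/23, minimum C = -84/23

Vertices and C = 7p - 7q:
  (72/11, 43/33) → C = 1211/33
  (71/23, 83/23) → C = -84/23
  (433/54, 103/18) → C = 434/27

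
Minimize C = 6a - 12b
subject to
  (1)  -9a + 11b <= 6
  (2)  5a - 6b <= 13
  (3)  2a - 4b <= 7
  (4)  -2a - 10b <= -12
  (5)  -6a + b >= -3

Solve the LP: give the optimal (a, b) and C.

At the optimal vertex, -9a + 11b = 6 and -6a + b = -3.
Solving simultaneously gives a = 13/19, b = 21/19.

a = 13/19, b = 21/19, minimum C = -174/19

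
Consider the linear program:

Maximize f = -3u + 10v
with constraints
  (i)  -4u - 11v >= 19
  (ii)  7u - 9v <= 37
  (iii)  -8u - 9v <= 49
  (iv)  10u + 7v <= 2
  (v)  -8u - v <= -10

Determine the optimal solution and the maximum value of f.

Extreme points and f = -3u + 10v:
  (155/82, -99/41) → f = -2445/82
  (43/28, -16/7) → f = -769/28
  (277/139, -356/139) → f = -4391/139
  (127/79, -226/79) → f = -2641/79

At the optimal vertex, -4u - 11v = 19 and -8u - v = -10.
Solving simultaneously gives u = 43/28, v = -16/7.

u = 43/28, v = -16/7, maximum f = -769/28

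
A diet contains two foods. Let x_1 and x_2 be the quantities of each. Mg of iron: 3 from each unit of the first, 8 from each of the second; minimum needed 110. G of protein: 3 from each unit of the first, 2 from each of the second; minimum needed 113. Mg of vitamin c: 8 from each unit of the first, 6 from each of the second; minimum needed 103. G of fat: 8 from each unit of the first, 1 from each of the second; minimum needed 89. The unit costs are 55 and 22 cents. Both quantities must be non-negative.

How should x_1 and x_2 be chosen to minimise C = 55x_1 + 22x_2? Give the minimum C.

Feasible corners and C = 55x_1 + 22x_2:
  (0, 89) → C = 1958
  (113/3, 0) → C = 6215/3
  (5, 49) → C = 1353
The feasible region is unbounded (it extends along (0, 1), (1, 0)), but C strictly increases along every unbounded feasible direction, so there is no improving ray and the minimum is attained at a vertex.

The binding constraints are 3x_1 + 2x_2 = 113 and 8x_1 + x_2 = 89.
Solving simultaneously gives x_1 = 5, x_2 = 49.

x_1 = 5, x_2 = 49, minimum C = 1353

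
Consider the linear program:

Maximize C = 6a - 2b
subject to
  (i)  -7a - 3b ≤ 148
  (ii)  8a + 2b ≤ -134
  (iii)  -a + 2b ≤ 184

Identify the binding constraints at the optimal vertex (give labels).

(i) and (ii)

Extreme points and C = 6a - 2b:
  (-53/5, -123/5) → C = -72/5
  (-848/17, 1140/17) → C = -7368/17
  (-106/3, 223/3) → C = -1082/3

The maximum is at (-53/5, -123/5). Substituting into each constraint, equality holds for (i) and (ii); the remaining constraints have slack.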